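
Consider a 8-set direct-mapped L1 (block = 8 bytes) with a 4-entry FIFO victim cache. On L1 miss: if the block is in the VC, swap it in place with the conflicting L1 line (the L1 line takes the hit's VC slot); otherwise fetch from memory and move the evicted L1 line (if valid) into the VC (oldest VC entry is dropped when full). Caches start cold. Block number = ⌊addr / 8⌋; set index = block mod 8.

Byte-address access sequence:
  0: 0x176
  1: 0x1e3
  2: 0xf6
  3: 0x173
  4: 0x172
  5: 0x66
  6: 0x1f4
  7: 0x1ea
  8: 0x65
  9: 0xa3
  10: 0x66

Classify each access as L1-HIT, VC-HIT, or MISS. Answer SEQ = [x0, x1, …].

SEQ = [MISS, MISS, MISS, VC-HIT, L1-HIT, MISS, MISS, MISS, L1-HIT, MISS, VC-HIT]

  [0] addr=0x176 blk=46 s=6: MISS | VC []
  [1] addr=0x1e3 blk=60 s=4: MISS | VC []
  [2] addr=0xf6 blk=30 s=6: MISS | VC [46]
  [3] addr=0x173 blk=46 s=6: VC-HIT | VC [30]
  [4] addr=0x172 blk=46 s=6: L1-HIT | VC [30]
  [5] addr=0x66 blk=12 s=4: MISS | VC [30, 60]
  [6] addr=0x1f4 blk=62 s=6: MISS | VC [30, 60, 46]
  [7] addr=0x1ea blk=61 s=5: MISS | VC [30, 60, 46]
  [8] addr=0x65 blk=12 s=4: L1-HIT | VC [30, 60, 46]
  [9] addr=0xa3 blk=20 s=4: MISS | VC [30, 60, 46, 12]
  [10] addr=0x66 blk=12 s=4: VC-HIT | VC [30, 60, 46, 20]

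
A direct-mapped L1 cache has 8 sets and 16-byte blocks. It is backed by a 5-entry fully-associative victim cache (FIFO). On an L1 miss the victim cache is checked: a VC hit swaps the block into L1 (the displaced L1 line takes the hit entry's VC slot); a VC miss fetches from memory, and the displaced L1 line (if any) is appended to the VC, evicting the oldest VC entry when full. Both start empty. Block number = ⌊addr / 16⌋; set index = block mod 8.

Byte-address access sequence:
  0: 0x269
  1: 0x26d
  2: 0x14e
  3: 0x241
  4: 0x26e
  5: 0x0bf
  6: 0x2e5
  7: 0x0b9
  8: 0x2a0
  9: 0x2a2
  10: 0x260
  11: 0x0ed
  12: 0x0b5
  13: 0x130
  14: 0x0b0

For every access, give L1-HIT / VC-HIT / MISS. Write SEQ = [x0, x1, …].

#0 0x269→b38/s6 MISS; vc=[]
#1 0x26d→b38/s6 L1-HIT; vc=[]
#2 0x14e→b20/s4 MISS; vc=[]
#3 0x241→b36/s4 MISS; vc=[20]
#4 0x26e→b38/s6 L1-HIT; vc=[20]
#5 0xbf→b11/s3 MISS; vc=[20]
#6 0x2e5→b46/s6 MISS; vc=[20,38]
#7 0xb9→b11/s3 L1-HIT; vc=[20,38]
#8 0x2a0→b42/s2 MISS; vc=[20,38]
#9 0x2a2→b42/s2 L1-HIT; vc=[20,38]
#10 0x260→b38/s6 VC-HIT; vc=[20,46]
#11 0xed→b14/s6 MISS; vc=[20,46,38]
#12 0xb5→b11/s3 L1-HIT; vc=[20,46,38]
#13 0x130→b19/s3 MISS; vc=[20,46,38,11]
#14 0xb0→b11/s3 VC-HIT; vc=[20,46,38,19]

SEQ = [MISS, L1-HIT, MISS, MISS, L1-HIT, MISS, MISS, L1-HIT, MISS, L1-HIT, VC-HIT, MISS, L1-HIT, MISS, VC-HIT]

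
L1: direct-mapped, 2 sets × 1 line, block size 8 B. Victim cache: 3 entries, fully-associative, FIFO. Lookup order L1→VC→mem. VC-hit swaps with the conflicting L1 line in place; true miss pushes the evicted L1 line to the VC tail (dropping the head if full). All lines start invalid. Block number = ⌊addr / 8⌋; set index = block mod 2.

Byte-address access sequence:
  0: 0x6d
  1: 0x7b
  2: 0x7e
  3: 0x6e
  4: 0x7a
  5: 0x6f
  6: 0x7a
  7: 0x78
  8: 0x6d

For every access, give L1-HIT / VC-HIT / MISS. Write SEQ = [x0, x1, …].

0: 0x6d (blk 13, set 1) → MISS  vc=[]
1: 0x7b (blk 15, set 1) → MISS  vc=[13]
2: 0x7e (blk 15, set 1) → L1-HIT  vc=[13]
3: 0x6e (blk 13, set 1) → VC-HIT  vc=[15]
4: 0x7a (blk 15, set 1) → VC-HIT  vc=[13]
5: 0x6f (blk 13, set 1) → VC-HIT  vc=[15]
6: 0x7a (blk 15, set 1) → VC-HIT  vc=[13]
7: 0x78 (blk 15, set 1) → L1-HIT  vc=[13]
8: 0x6d (blk 13, set 1) → VC-HIT  vc=[15]

SEQ = [MISS, MISS, L1-HIT, VC-HIT, VC-HIT, VC-HIT, VC-HIT, L1-HIT, VC-HIT]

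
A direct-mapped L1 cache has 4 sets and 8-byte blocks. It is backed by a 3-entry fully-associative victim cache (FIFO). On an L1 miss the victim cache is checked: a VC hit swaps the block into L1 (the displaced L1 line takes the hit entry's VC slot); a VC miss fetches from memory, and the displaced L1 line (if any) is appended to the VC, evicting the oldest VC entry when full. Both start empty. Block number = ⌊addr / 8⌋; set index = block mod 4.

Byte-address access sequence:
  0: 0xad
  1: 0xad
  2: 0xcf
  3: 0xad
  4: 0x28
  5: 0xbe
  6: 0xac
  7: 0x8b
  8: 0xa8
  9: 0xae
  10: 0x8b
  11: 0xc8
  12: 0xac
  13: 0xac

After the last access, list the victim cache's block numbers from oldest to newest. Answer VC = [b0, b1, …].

VC = [17, 5, 25]

#0 0xad→b21/s1 MISS; vc=[]
#1 0xad→b21/s1 L1-HIT; vc=[]
#2 0xcf→b25/s1 MISS; vc=[21]
#3 0xad→b21/s1 VC-HIT; vc=[25]
#4 0x28→b5/s1 MISS; vc=[25,21]
#5 0xbe→b23/s3 MISS; vc=[25,21]
#6 0xac→b21/s1 VC-HIT; vc=[25,5]
#7 0x8b→b17/s1 MISS; vc=[25,5,21]
#8 0xa8→b21/s1 VC-HIT; vc=[25,5,17]
#9 0xae→b21/s1 L1-HIT; vc=[25,5,17]
#10 0x8b→b17/s1 VC-HIT; vc=[25,5,21]
#11 0xc8→b25/s1 VC-HIT; vc=[17,5,21]
#12 0xac→b21/s1 VC-HIT; vc=[17,5,25]
#13 0xac→b21/s1 L1-HIT; vc=[17,5,25]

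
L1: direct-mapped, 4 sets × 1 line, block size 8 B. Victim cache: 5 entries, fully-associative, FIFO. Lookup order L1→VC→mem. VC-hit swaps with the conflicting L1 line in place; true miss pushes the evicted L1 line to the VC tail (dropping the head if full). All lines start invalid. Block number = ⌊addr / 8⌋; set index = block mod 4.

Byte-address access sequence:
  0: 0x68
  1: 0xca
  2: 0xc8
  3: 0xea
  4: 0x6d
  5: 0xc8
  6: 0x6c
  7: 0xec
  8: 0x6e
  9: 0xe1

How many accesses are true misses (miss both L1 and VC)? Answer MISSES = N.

MISSES = 4

  [0] addr=0x68 blk=13 s=1: MISS | VC []
  [1] addr=0xca blk=25 s=1: MISS | VC [13]
  [2] addr=0xc8 blk=25 s=1: L1-HIT | VC [13]
  [3] addr=0xea blk=29 s=1: MISS | VC [13, 25]
  [4] addr=0x6d blk=13 s=1: VC-HIT | VC [29, 25]
  [5] addr=0xc8 blk=25 s=1: VC-HIT | VC [29, 13]
  [6] addr=0x6c blk=13 s=1: VC-HIT | VC [29, 25]
  [7] addr=0xec blk=29 s=1: VC-HIT | VC [13, 25]
  [8] addr=0x6e blk=13 s=1: VC-HIT | VC [29, 25]
  [9] addr=0xe1 blk=28 s=0: MISS | VC [29, 25]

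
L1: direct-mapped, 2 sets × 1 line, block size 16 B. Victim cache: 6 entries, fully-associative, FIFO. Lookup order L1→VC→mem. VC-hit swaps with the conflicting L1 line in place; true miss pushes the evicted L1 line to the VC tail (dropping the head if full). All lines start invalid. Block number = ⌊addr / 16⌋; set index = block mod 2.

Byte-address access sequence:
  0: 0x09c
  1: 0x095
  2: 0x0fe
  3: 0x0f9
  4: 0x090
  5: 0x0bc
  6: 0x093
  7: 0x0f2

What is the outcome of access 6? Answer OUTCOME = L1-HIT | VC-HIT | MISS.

OUTCOME = VC-HIT

  [0] addr=0x9c blk=9 s=1: MISS | VC []
  [1] addr=0x95 blk=9 s=1: L1-HIT | VC []
  [2] addr=0xfe blk=15 s=1: MISS | VC [9]
  [3] addr=0xf9 blk=15 s=1: L1-HIT | VC [9]
  [4] addr=0x90 blk=9 s=1: VC-HIT | VC [15]
  [5] addr=0xbc blk=11 s=1: MISS | VC [15, 9]
  [6] addr=0x93 blk=9 s=1: VC-HIT | VC [15, 11]
  [7] addr=0xf2 blk=15 s=1: VC-HIT | VC [9, 11]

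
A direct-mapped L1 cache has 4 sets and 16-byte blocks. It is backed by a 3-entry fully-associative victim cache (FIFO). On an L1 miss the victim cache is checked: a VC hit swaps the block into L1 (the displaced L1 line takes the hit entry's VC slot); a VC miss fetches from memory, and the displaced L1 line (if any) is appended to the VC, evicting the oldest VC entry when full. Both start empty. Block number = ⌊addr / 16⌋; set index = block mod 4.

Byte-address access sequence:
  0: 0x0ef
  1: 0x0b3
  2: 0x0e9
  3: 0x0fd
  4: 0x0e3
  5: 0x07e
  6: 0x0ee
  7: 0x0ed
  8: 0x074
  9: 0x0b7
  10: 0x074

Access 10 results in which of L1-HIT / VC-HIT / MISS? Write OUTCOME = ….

#0 0xef→b14/s2 MISS; vc=[]
#1 0xb3→b11/s3 MISS; vc=[]
#2 0xe9→b14/s2 L1-HIT; vc=[]
#3 0xfd→b15/s3 MISS; vc=[11]
#4 0xe3→b14/s2 L1-HIT; vc=[11]
#5 0x7e→b7/s3 MISS; vc=[11,15]
#6 0xee→b14/s2 L1-HIT; vc=[11,15]
#7 0xed→b14/s2 L1-HIT; vc=[11,15]
#8 0x74→b7/s3 L1-HIT; vc=[11,15]
#9 0xb7→b11/s3 VC-HIT; vc=[7,15]
#10 0x74→b7/s3 VC-HIT; vc=[11,15]

OUTCOME = VC-HIT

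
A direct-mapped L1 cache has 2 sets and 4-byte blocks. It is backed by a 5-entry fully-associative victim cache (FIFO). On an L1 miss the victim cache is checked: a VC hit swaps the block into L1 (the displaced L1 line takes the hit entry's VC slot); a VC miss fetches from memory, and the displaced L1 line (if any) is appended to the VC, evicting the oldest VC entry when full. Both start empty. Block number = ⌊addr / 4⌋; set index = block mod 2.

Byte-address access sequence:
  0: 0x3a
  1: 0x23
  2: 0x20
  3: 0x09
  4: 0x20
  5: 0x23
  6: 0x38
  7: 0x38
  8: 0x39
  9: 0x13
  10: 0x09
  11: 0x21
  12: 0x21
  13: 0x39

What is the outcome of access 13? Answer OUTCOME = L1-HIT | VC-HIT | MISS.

  [0] addr=0x3a blk=14 s=0: MISS | VC []
  [1] addr=0x23 blk=8 s=0: MISS | VC [14]
  [2] addr=0x20 blk=8 s=0: L1-HIT | VC [14]
  [3] addr=0x9 blk=2 s=0: MISS | VC [14, 8]
  [4] addr=0x20 blk=8 s=0: VC-HIT | VC [14, 2]
  [5] addr=0x23 blk=8 s=0: L1-HIT | VC [14, 2]
  [6] addr=0x38 blk=14 s=0: VC-HIT | VC [8, 2]
  [7] addr=0x38 blk=14 s=0: L1-HIT | VC [8, 2]
  [8] addr=0x39 blk=14 s=0: L1-HIT | VC [8, 2]
  [9] addr=0x13 blk=4 s=0: MISS | VC [8, 2, 14]
  [10] addr=0x9 blk=2 s=0: VC-HIT | VC [8, 4, 14]
  [11] addr=0x21 blk=8 s=0: VC-HIT | VC [2, 4, 14]
  [12] addr=0x21 blk=8 s=0: L1-HIT | VC [2, 4, 14]
  [13] addr=0x39 blk=14 s=0: VC-HIT | VC [2, 4, 8]

OUTCOME = VC-HIT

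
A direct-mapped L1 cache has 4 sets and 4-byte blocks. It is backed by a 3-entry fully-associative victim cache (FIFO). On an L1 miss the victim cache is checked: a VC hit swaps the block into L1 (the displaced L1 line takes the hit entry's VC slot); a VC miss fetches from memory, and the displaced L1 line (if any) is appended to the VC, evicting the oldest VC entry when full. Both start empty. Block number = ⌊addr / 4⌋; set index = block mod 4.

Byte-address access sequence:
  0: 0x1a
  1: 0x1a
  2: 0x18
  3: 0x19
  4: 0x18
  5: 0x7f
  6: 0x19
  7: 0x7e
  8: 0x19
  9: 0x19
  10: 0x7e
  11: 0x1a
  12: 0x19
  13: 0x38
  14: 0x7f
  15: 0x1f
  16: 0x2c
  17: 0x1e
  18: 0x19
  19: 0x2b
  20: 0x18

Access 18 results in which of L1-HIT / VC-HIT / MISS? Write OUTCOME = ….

#0 0x1a→b6/s2 MISS; vc=[]
#1 0x1a→b6/s2 L1-HIT; vc=[]
#2 0x18→b6/s2 L1-HIT; vc=[]
#3 0x19→b6/s2 L1-HIT; vc=[]
#4 0x18→b6/s2 L1-HIT; vc=[]
#5 0x7f→b31/s3 MISS; vc=[]
#6 0x19→b6/s2 L1-HIT; vc=[]
#7 0x7e→b31/s3 L1-HIT; vc=[]
#8 0x19→b6/s2 L1-HIT; vc=[]
#9 0x19→b6/s2 L1-HIT; vc=[]
#10 0x7e→b31/s3 L1-HIT; vc=[]
#11 0x1a→b6/s2 L1-HIT; vc=[]
#12 0x19→b6/s2 L1-HIT; vc=[]
#13 0x38→b14/s2 MISS; vc=[6]
#14 0x7f→b31/s3 L1-HIT; vc=[6]
#15 0x1f→b7/s3 MISS; vc=[6,31]
#16 0x2c→b11/s3 MISS; vc=[6,31,7]
#17 0x1e→b7/s3 VC-HIT; vc=[6,31,11]
#18 0x19→b6/s2 VC-HIT; vc=[14,31,11]
#19 0x2b→b10/s2 MISS; vc=[31,11,6]
#20 0x18→b6/s2 VC-HIT; vc=[31,11,10]

OUTCOME = VC-HIT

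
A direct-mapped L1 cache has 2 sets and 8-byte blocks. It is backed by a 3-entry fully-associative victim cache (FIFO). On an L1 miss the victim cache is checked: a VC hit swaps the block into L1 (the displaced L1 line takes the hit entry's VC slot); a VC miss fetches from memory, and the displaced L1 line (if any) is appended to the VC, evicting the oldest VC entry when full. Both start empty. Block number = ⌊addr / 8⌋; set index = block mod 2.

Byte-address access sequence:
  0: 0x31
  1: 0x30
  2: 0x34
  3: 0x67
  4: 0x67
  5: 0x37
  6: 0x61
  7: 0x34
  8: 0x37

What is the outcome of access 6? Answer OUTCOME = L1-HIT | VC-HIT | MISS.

#0 0x31→b6/s0 MISS; vc=[]
#1 0x30→b6/s0 L1-HIT; vc=[]
#2 0x34→b6/s0 L1-HIT; vc=[]
#3 0x67→b12/s0 MISS; vc=[6]
#4 0x67→b12/s0 L1-HIT; vc=[6]
#5 0x37→b6/s0 VC-HIT; vc=[12]
#6 0x61→b12/s0 VC-HIT; vc=[6]
#7 0x34→b6/s0 VC-HIT; vc=[12]
#8 0x37→b6/s0 L1-HIT; vc=[12]

OUTCOME = VC-HIT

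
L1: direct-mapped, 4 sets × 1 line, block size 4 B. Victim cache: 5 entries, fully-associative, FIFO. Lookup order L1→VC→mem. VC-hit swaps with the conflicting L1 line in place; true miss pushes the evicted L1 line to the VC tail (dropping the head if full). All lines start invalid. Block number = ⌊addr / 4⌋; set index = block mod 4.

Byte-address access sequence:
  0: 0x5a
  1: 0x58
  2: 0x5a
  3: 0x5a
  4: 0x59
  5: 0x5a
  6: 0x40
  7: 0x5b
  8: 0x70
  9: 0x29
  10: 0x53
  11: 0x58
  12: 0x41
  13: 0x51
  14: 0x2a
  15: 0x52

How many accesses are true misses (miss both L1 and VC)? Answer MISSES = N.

  [0] addr=0x5a blk=22 s=2: MISS | VC []
  [1] addr=0x58 blk=22 s=2: L1-HIT | VC []
  [2] addr=0x5a blk=22 s=2: L1-HIT | VC []
  [3] addr=0x5a blk=22 s=2: L1-HIT | VC []
  [4] addr=0x59 blk=22 s=2: L1-HIT | VC []
  [5] addr=0x5a blk=22 s=2: L1-HIT | VC []
  [6] addr=0x40 blk=16 s=0: MISS | VC []
  [7] addr=0x5b blk=22 s=2: L1-HIT | VC []
  [8] addr=0x70 blk=28 s=0: MISS | VC [16]
  [9] addr=0x29 blk=10 s=2: MISS | VC [16, 22]
  [10] addr=0x53 blk=20 s=0: MISS | VC [16, 22, 28]
  [11] addr=0x58 blk=22 s=2: VC-HIT | VC [16, 10, 28]
  [12] addr=0x41 blk=16 s=0: VC-HIT | VC [20, 10, 28]
  [13] addr=0x51 blk=20 s=0: VC-HIT | VC [16, 10, 28]
  [14] addr=0x2a blk=10 s=2: VC-HIT | VC [16, 22, 28]
  [15] addr=0x52 blk=20 s=0: L1-HIT | VC [16, 22, 28]

MISSES = 5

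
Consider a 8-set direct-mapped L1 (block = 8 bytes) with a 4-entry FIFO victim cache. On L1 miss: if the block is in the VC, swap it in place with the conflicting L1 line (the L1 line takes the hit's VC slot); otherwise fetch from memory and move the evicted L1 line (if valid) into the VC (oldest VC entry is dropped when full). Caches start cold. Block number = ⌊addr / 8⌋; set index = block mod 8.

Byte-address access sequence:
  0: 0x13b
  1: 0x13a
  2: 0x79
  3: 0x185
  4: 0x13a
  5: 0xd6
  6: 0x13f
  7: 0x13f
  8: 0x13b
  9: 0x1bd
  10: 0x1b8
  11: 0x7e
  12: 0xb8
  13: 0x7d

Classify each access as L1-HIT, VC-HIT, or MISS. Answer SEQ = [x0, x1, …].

  [0] addr=0x13b blk=39 s=7: MISS | VC []
  [1] addr=0x13a blk=39 s=7: L1-HIT | VC []
  [2] addr=0x79 blk=15 s=7: MISS | VC [39]
  [3] addr=0x185 blk=48 s=0: MISS | VC [39]
  [4] addr=0x13a blk=39 s=7: VC-HIT | VC [15]
  [5] addr=0xd6 blk=26 s=2: MISS | VC [15]
  [6] addr=0x13f blk=39 s=7: L1-HIT | VC [15]
  [7] addr=0x13f blk=39 s=7: L1-HIT | VC [15]
  [8] addr=0x13b blk=39 s=7: L1-HIT | VC [15]
  [9] addr=0x1bd blk=55 s=7: MISS | VC [15, 39]
  [10] addr=0x1b8 blk=55 s=7: L1-HIT | VC [15, 39]
  [11] addr=0x7e blk=15 s=7: VC-HIT | VC [55, 39]
  [12] addr=0xb8 blk=23 s=7: MISS | VC [55, 39, 15]
  [13] addr=0x7d blk=15 s=7: VC-HIT | VC [55, 39, 23]

SEQ = [MISS, L1-HIT, MISS, MISS, VC-HIT, MISS, L1-HIT, L1-HIT, L1-HIT, MISS, L1-HIT, VC-HIT, MISS, VC-HIT]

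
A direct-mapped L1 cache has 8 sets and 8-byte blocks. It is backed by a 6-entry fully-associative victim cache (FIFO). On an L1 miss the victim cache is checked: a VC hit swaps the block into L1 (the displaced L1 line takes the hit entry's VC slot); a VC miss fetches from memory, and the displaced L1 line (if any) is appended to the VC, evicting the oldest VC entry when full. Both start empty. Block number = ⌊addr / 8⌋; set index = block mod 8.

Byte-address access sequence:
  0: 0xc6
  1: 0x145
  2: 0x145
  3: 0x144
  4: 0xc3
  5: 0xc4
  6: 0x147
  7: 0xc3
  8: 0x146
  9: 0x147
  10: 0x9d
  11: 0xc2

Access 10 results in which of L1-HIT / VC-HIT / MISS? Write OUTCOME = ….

#0 0xc6→b24/s0 MISS; vc=[]
#1 0x145→b40/s0 MISS; vc=[24]
#2 0x145→b40/s0 L1-HIT; vc=[24]
#3 0x144→b40/s0 L1-HIT; vc=[24]
#4 0xc3→b24/s0 VC-HIT; vc=[40]
#5 0xc4→b24/s0 L1-HIT; vc=[40]
#6 0x147→b40/s0 VC-HIT; vc=[24]
#7 0xc3→b24/s0 VC-HIT; vc=[40]
#8 0x146→b40/s0 VC-HIT; vc=[24]
#9 0x147→b40/s0 L1-HIT; vc=[24]
#10 0x9d→b19/s3 MISS; vc=[24]
#11 0xc2→b24/s0 VC-HIT; vc=[40]

OUTCOME = MISS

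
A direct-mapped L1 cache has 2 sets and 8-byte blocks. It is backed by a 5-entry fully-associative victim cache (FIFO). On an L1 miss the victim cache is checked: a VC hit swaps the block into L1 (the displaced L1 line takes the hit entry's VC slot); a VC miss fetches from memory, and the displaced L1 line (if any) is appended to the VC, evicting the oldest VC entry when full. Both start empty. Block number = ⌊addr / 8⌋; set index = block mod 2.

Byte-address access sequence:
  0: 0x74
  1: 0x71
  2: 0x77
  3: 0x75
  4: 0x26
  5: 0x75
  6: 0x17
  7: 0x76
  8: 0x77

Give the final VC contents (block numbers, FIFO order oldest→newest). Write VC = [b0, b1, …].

VC = [4, 2]

  [0] addr=0x74 blk=14 s=0: MISS | VC []
  [1] addr=0x71 blk=14 s=0: L1-HIT | VC []
  [2] addr=0x77 blk=14 s=0: L1-HIT | VC []
  [3] addr=0x75 blk=14 s=0: L1-HIT | VC []
  [4] addr=0x26 blk=4 s=0: MISS | VC [14]
  [5] addr=0x75 blk=14 s=0: VC-HIT | VC [4]
  [6] addr=0x17 blk=2 s=0: MISS | VC [4, 14]
  [7] addr=0x76 blk=14 s=0: VC-HIT | VC [4, 2]
  [8] addr=0x77 blk=14 s=0: L1-HIT | VC [4, 2]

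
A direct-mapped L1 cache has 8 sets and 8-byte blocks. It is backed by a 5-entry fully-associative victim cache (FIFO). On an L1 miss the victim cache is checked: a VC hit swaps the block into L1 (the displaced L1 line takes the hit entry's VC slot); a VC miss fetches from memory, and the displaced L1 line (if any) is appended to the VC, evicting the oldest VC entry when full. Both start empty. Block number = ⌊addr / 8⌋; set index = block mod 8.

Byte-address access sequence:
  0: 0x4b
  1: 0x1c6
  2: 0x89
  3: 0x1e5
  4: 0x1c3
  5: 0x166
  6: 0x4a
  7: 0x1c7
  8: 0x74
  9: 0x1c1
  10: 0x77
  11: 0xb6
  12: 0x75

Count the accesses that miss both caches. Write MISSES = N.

#0 0x4b→b9/s1 MISS; vc=[]
#1 0x1c6→b56/s0 MISS; vc=[]
#2 0x89→b17/s1 MISS; vc=[9]
#3 0x1e5→b60/s4 MISS; vc=[9]
#4 0x1c3→b56/s0 L1-HIT; vc=[9]
#5 0x166→b44/s4 MISS; vc=[9,60]
#6 0x4a→b9/s1 VC-HIT; vc=[17,60]
#7 0x1c7→b56/s0 L1-HIT; vc=[17,60]
#8 0x74→b14/s6 MISS; vc=[17,60]
#9 0x1c1→b56/s0 L1-HIT; vc=[17,60]
#10 0x77→b14/s6 L1-HIT; vc=[17,60]
#11 0xb6→b22/s6 MISS; vc=[17,60,14]
#12 0x75→b14/s6 VC-HIT; vc=[17,60,22]

MISSES = 7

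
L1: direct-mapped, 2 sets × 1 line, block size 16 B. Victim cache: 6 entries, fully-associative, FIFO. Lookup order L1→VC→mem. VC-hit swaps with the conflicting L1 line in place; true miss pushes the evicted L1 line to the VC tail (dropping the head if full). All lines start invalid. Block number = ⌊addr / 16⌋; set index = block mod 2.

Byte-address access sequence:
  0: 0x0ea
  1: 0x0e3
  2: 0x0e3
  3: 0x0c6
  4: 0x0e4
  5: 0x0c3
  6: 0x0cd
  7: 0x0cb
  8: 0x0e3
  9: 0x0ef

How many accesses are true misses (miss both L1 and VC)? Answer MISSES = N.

  [0] addr=0xea blk=14 s=0: MISS | VC []
  [1] addr=0xe3 blk=14 s=0: L1-HIT | VC []
  [2] addr=0xe3 blk=14 s=0: L1-HIT | VC []
  [3] addr=0xc6 blk=12 s=0: MISS | VC [14]
  [4] addr=0xe4 blk=14 s=0: VC-HIT | VC [12]
  [5] addr=0xc3 blk=12 s=0: VC-HIT | VC [14]
  [6] addr=0xcd blk=12 s=0: L1-HIT | VC [14]
  [7] addr=0xcb blk=12 s=0: L1-HIT | VC [14]
  [8] addr=0xe3 blk=14 s=0: VC-HIT | VC [12]
  [9] addr=0xef blk=14 s=0: L1-HIT | VC [12]

MISSES = 2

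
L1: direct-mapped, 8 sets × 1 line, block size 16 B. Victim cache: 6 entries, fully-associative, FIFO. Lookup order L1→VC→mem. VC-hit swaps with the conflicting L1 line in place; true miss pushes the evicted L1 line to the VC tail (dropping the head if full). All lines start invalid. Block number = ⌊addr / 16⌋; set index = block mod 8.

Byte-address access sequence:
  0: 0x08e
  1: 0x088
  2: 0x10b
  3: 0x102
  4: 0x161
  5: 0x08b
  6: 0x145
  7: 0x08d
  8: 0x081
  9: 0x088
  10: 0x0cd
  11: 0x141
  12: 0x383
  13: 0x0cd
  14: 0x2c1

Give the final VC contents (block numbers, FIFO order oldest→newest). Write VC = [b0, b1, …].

#0 0x8e→b8/s0 MISS; vc=[]
#1 0x88→b8/s0 L1-HIT; vc=[]
#2 0x10b→b16/s0 MISS; vc=[8]
#3 0x102→b16/s0 L1-HIT; vc=[8]
#4 0x161→b22/s6 MISS; vc=[8]
#5 0x8b→b8/s0 VC-HIT; vc=[16]
#6 0x145→b20/s4 MISS; vc=[16]
#7 0x8d→b8/s0 L1-HIT; vc=[16]
#8 0x81→b8/s0 L1-HIT; vc=[16]
#9 0x88→b8/s0 L1-HIT; vc=[16]
#10 0xcd→b12/s4 MISS; vc=[16,20]
#11 0x141→b20/s4 VC-HIT; vc=[16,12]
#12 0x383→b56/s0 MISS; vc=[16,12,8]
#13 0xcd→b12/s4 VC-HIT; vc=[16,20,8]
#14 0x2c1→b44/s4 MISS; vc=[16,20,8,12]

VC = [16, 20, 8, 12]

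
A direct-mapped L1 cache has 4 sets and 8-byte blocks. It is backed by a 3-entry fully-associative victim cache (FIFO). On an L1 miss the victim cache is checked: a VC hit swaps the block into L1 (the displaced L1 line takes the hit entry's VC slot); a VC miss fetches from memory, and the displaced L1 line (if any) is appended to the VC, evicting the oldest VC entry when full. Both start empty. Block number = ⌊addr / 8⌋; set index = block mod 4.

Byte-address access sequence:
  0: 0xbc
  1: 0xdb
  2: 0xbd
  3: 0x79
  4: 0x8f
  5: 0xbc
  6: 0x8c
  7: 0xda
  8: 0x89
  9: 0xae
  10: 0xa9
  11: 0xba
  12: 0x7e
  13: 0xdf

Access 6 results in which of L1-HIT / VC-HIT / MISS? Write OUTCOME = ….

OUTCOME = L1-HIT

#0 0xbc→b23/s3 MISS; vc=[]
#1 0xdb→b27/s3 MISS; vc=[23]
#2 0xbd→b23/s3 VC-HIT; vc=[27]
#3 0x79→b15/s3 MISS; vc=[27,23]
#4 0x8f→b17/s1 MISS; vc=[27,23]
#5 0xbc→b23/s3 VC-HIT; vc=[27,15]
#6 0x8c→b17/s1 L1-HIT; vc=[27,15]
#7 0xda→b27/s3 VC-HIT; vc=[23,15]
#8 0x89→b17/s1 L1-HIT; vc=[23,15]
#9 0xae→b21/s1 MISS; vc=[23,15,17]
#10 0xa9→b21/s1 L1-HIT; vc=[23,15,17]
#11 0xba→b23/s3 VC-HIT; vc=[27,15,17]
#12 0x7e→b15/s3 VC-HIT; vc=[27,23,17]
#13 0xdf→b27/s3 VC-HIT; vc=[15,23,17]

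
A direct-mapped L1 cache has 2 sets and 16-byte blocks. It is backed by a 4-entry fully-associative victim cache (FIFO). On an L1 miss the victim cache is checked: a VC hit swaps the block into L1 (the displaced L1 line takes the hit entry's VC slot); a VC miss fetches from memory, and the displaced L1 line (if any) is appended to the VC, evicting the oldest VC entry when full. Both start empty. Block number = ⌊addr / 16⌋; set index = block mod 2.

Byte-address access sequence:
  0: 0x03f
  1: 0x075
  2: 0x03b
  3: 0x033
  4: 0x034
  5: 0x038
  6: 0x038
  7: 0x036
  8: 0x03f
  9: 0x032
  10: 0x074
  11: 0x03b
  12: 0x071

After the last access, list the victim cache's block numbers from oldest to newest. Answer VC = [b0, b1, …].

  [0] addr=0x3f blk=3 s=1: MISS | VC []
  [1] addr=0x75 blk=7 s=1: MISS | VC [3]
  [2] addr=0x3b blk=3 s=1: VC-HIT | VC [7]
  [3] addr=0x33 blk=3 s=1: L1-HIT | VC [7]
  [4] addr=0x34 blk=3 s=1: L1-HIT | VC [7]
  [5] addr=0x38 blk=3 s=1: L1-HIT | VC [7]
  [6] addr=0x38 blk=3 s=1: L1-HIT | VC [7]
  [7] addr=0x36 blk=3 s=1: L1-HIT | VC [7]
  [8] addr=0x3f blk=3 s=1: L1-HIT | VC [7]
  [9] addr=0x32 blk=3 s=1: L1-HIT | VC [7]
  [10] addr=0x74 blk=7 s=1: VC-HIT | VC [3]
  [11] addr=0x3b blk=3 s=1: VC-HIT | VC [7]
  [12] addr=0x71 blk=7 s=1: VC-HIT | VC [3]

VC = [3]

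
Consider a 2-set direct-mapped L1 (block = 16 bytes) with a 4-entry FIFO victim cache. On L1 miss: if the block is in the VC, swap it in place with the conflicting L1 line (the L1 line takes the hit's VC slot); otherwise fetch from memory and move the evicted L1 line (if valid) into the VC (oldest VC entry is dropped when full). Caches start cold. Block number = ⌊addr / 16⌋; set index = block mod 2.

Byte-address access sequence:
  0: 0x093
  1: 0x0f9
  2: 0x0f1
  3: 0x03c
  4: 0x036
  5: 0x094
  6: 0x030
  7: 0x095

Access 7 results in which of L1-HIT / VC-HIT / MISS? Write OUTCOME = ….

#0 0x93→b9/s1 MISS; vc=[]
#1 0xf9→b15/s1 MISS; vc=[9]
#2 0xf1→b15/s1 L1-HIT; vc=[9]
#3 0x3c→b3/s1 MISS; vc=[9,15]
#4 0x36→b3/s1 L1-HIT; vc=[9,15]
#5 0x94→b9/s1 VC-HIT; vc=[3,15]
#6 0x30→b3/s1 VC-HIT; vc=[9,15]
#7 0x95→b9/s1 VC-HIT; vc=[3,15]

OUTCOME = VC-HIT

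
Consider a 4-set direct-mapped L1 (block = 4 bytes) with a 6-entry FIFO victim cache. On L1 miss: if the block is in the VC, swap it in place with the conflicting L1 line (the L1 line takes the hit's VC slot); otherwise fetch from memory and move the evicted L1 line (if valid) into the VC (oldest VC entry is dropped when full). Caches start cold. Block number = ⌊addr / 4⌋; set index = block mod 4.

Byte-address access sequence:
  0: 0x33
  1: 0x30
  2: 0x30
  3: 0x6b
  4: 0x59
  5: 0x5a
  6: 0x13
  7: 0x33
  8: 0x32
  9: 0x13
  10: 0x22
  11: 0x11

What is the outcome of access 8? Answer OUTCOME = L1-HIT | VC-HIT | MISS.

OUTCOME = L1-HIT

  [0] addr=0x33 blk=12 s=0: MISS | VC []
  [1] addr=0x30 blk=12 s=0: L1-HIT | VC []
  [2] addr=0x30 blk=12 s=0: L1-HIT | VC []
  [3] addr=0x6b blk=26 s=2: MISS | VC []
  [4] addr=0x59 blk=22 s=2: MISS | VC [26]
  [5] addr=0x5a blk=22 s=2: L1-HIT | VC [26]
  [6] addr=0x13 blk=4 s=0: MISS | VC [26, 12]
  [7] addr=0x33 blk=12 s=0: VC-HIT | VC [26, 4]
  [8] addr=0x32 blk=12 s=0: L1-HIT | VC [26, 4]
  [9] addr=0x13 blk=4 s=0: VC-HIT | VC [26, 12]
  [10] addr=0x22 blk=8 s=0: MISS | VC [26, 12, 4]
  [11] addr=0x11 blk=4 s=0: VC-HIT | VC [26, 12, 8]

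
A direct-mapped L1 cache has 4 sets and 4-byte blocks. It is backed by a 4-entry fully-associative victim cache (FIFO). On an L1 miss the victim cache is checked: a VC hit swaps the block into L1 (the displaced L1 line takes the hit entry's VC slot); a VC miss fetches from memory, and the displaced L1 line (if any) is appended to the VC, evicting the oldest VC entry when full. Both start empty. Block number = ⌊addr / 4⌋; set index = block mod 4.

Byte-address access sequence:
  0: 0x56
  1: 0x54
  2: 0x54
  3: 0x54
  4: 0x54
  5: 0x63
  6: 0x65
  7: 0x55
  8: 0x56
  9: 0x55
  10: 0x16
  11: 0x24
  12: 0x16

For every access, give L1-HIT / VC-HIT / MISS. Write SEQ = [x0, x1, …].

SEQ = [MISS, L1-HIT, L1-HIT, L1-HIT, L1-HIT, MISS, MISS, VC-HIT, L1-HIT, L1-HIT, MISS, MISS, VC-HIT]

#0 0x56→b21/s1 MISS; vc=[]
#1 0x54→b21/s1 L1-HIT; vc=[]
#2 0x54→b21/s1 L1-HIT; vc=[]
#3 0x54→b21/s1 L1-HIT; vc=[]
#4 0x54→b21/s1 L1-HIT; vc=[]
#5 0x63→b24/s0 MISS; vc=[]
#6 0x65→b25/s1 MISS; vc=[21]
#7 0x55→b21/s1 VC-HIT; vc=[25]
#8 0x56→b21/s1 L1-HIT; vc=[25]
#9 0x55→b21/s1 L1-HIT; vc=[25]
#10 0x16→b5/s1 MISS; vc=[25,21]
#11 0x24→b9/s1 MISS; vc=[25,21,5]
#12 0x16→b5/s1 VC-HIT; vc=[25,21,9]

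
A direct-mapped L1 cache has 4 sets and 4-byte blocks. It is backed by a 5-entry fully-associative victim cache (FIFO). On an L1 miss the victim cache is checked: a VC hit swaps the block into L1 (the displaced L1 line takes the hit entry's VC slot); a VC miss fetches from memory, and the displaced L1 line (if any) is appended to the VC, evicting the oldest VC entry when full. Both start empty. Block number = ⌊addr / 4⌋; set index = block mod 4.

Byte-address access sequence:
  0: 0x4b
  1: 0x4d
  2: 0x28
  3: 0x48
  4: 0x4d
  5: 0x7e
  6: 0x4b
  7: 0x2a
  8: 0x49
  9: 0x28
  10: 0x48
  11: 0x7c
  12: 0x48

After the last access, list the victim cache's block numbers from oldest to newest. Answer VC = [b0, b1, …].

VC = [10, 19]

#0 0x4b→b18/s2 MISS; vc=[]
#1 0x4d→b19/s3 MISS; vc=[]
#2 0x28→b10/s2 MISS; vc=[18]
#3 0x48→b18/s2 VC-HIT; vc=[10]
#4 0x4d→b19/s3 L1-HIT; vc=[10]
#5 0x7e→b31/s3 MISS; vc=[10,19]
#6 0x4b→b18/s2 L1-HIT; vc=[10,19]
#7 0x2a→b10/s2 VC-HIT; vc=[18,19]
#8 0x49→b18/s2 VC-HIT; vc=[10,19]
#9 0x28→b10/s2 VC-HIT; vc=[18,19]
#10 0x48→b18/s2 VC-HIT; vc=[10,19]
#11 0x7c→b31/s3 L1-HIT; vc=[10,19]
#12 0x48→b18/s2 L1-HIT; vc=[10,19]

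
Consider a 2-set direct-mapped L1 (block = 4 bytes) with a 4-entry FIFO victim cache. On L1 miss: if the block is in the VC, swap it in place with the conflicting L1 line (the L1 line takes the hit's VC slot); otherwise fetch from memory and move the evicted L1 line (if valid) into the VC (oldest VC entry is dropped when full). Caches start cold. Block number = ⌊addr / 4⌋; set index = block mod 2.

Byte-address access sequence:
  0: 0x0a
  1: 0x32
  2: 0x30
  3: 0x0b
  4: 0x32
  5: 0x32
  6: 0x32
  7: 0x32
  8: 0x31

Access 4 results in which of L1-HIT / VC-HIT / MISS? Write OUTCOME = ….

  [0] addr=0xa blk=2 s=0: MISS | VC []
  [1] addr=0x32 blk=12 s=0: MISS | VC [2]
  [2] addr=0x30 blk=12 s=0: L1-HIT | VC [2]
  [3] addr=0xb blk=2 s=0: VC-HIT | VC [12]
  [4] addr=0x32 blk=12 s=0: VC-HIT | VC [2]
  [5] addr=0x32 blk=12 s=0: L1-HIT | VC [2]
  [6] addr=0x32 blk=12 s=0: L1-HIT | VC [2]
  [7] addr=0x32 blk=12 s=0: L1-HIT | VC [2]
  [8] addr=0x31 blk=12 s=0: L1-HIT | VC [2]

OUTCOME = VC-HIT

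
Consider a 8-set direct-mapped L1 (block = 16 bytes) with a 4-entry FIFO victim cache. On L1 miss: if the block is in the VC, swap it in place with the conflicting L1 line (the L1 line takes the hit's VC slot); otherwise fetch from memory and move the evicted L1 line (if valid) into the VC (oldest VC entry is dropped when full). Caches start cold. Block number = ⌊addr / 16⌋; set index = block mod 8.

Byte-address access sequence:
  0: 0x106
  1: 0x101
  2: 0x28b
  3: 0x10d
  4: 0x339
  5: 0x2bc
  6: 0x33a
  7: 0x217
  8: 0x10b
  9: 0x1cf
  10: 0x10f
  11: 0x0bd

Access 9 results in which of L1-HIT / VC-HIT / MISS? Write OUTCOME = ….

  [0] addr=0x106 blk=16 s=0: MISS | VC []
  [1] addr=0x101 blk=16 s=0: L1-HIT | VC []
  [2] addr=0x28b blk=40 s=0: MISS | VC [16]
  [3] addr=0x10d blk=16 s=0: VC-HIT | VC [40]
  [4] addr=0x339 blk=51 s=3: MISS | VC [40]
  [5] addr=0x2bc blk=43 s=3: MISS | VC [40, 51]
  [6] addr=0x33a blk=51 s=3: VC-HIT | VC [40, 43]
  [7] addr=0x217 blk=33 s=1: MISS | VC [40, 43]
  [8] addr=0x10b blk=16 s=0: L1-HIT | VC [40, 43]
  [9] addr=0x1cf blk=28 s=4: MISS | VC [40, 43]
  [10] addr=0x10f blk=16 s=0: L1-HIT | VC [40, 43]
  [11] addr=0xbd blk=11 s=3: MISS | VC [40, 43, 51]

OUTCOME = MISS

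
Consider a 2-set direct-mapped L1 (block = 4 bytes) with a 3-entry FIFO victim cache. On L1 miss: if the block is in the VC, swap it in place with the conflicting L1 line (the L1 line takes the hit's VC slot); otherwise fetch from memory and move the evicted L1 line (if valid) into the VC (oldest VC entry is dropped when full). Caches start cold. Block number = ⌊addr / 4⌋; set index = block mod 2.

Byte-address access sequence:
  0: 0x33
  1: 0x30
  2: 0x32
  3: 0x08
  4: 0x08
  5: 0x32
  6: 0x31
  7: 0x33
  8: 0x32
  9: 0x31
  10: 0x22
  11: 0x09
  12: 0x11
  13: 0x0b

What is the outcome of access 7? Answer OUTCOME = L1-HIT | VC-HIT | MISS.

OUTCOME = L1-HIT

  [0] addr=0x33 blk=12 s=0: MISS | VC []
  [1] addr=0x30 blk=12 s=0: L1-HIT | VC []
  [2] addr=0x32 blk=12 s=0: L1-HIT | VC []
  [3] addr=0x8 blk=2 s=0: MISS | VC [12]
  [4] addr=0x8 blk=2 s=0: L1-HIT | VC [12]
  [5] addr=0x32 blk=12 s=0: VC-HIT | VC [2]
  [6] addr=0x31 blk=12 s=0: L1-HIT | VC [2]
  [7] addr=0x33 blk=12 s=0: L1-HIT | VC [2]
  [8] addr=0x32 blk=12 s=0: L1-HIT | VC [2]
  [9] addr=0x31 blk=12 s=0: L1-HIT | VC [2]
  [10] addr=0x22 blk=8 s=0: MISS | VC [2, 12]
  [11] addr=0x9 blk=2 s=0: VC-HIT | VC [8, 12]
  [12] addr=0x11 blk=4 s=0: MISS | VC [8, 12, 2]
  [13] addr=0xb blk=2 s=0: VC-HIT | VC [8, 12, 4]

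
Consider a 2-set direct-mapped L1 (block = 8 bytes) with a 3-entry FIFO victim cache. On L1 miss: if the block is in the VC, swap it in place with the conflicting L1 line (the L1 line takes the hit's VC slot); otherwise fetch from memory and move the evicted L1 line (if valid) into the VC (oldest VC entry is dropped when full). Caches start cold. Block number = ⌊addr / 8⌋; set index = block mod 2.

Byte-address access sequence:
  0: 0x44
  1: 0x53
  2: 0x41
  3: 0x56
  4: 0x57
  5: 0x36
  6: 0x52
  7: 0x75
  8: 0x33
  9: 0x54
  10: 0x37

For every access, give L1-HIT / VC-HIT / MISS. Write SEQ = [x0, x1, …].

#0 0x44→b8/s0 MISS; vc=[]
#1 0x53→b10/s0 MISS; vc=[8]
#2 0x41→b8/s0 VC-HIT; vc=[10]
#3 0x56→b10/s0 VC-HIT; vc=[8]
#4 0x57→b10/s0 L1-HIT; vc=[8]
#5 0x36→b6/s0 MISS; vc=[8,10]
#6 0x52→b10/s0 VC-HIT; vc=[8,6]
#7 0x75→b14/s0 MISS; vc=[8,6,10]
#8 0x33→b6/s0 VC-HIT; vc=[8,14,10]
#9 0x54→b10/s0 VC-HIT; vc=[8,14,6]
#10 0x37→b6/s0 VC-HIT; vc=[8,14,10]

SEQ = [MISS, MISS, VC-HIT, VC-HIT, L1-HIT, MISS, VC-HIT, MISS, VC-HIT, VC-HIT, VC-HIT]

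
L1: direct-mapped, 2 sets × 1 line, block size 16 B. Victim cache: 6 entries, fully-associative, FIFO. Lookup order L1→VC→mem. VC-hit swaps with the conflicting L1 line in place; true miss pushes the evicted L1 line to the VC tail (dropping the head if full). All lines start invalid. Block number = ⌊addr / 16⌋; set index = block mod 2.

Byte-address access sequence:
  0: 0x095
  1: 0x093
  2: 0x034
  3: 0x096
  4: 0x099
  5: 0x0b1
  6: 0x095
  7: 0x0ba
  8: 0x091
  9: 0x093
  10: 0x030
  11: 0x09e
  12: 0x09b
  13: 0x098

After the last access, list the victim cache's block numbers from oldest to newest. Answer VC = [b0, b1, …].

#0 0x95→b9/s1 MISS; vc=[]
#1 0x93→b9/s1 L1-HIT; vc=[]
#2 0x34→b3/s1 MISS; vc=[9]
#3 0x96→b9/s1 VC-HIT; vc=[3]
#4 0x99→b9/s1 L1-HIT; vc=[3]
#5 0xb1→b11/s1 MISS; vc=[3,9]
#6 0x95→b9/s1 VC-HIT; vc=[3,11]
#7 0xba→b11/s1 VC-HIT; vc=[3,9]
#8 0x91→b9/s1 VC-HIT; vc=[3,11]
#9 0x93→b9/s1 L1-HIT; vc=[3,11]
#10 0x30→b3/s1 VC-HIT; vc=[9,11]
#11 0x9e→b9/s1 VC-HIT; vc=[3,11]
#12 0x9b→b9/s1 L1-HIT; vc=[3,11]
#13 0x98→b9/s1 L1-HIT; vc=[3,11]

VC = [3, 11]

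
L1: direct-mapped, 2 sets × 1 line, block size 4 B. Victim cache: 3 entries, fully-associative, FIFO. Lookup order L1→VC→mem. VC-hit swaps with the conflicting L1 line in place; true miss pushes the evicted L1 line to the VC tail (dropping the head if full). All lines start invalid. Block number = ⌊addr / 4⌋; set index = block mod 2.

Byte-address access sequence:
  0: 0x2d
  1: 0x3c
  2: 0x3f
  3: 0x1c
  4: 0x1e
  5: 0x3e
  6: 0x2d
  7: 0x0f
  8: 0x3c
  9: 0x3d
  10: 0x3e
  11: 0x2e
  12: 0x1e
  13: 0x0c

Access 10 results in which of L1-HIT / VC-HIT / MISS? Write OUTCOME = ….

OUTCOME = L1-HIT

  [0] addr=0x2d blk=11 s=1: MISS | VC []
  [1] addr=0x3c blk=15 s=1: MISS | VC [11]
  [2] addr=0x3f blk=15 s=1: L1-HIT | VC [11]
  [3] addr=0x1c blk=7 s=1: MISS | VC [11, 15]
  [4] addr=0x1e blk=7 s=1: L1-HIT | VC [11, 15]
  [5] addr=0x3e blk=15 s=1: VC-HIT | VC [11, 7]
  [6] addr=0x2d blk=11 s=1: VC-HIT | VC [15, 7]
  [7] addr=0xf blk=3 s=1: MISS | VC [15, 7, 11]
  [8] addr=0x3c blk=15 s=1: VC-HIT | VC [3, 7, 11]
  [9] addr=0x3d blk=15 s=1: L1-HIT | VC [3, 7, 11]
  [10] addr=0x3e blk=15 s=1: L1-HIT | VC [3, 7, 11]
  [11] addr=0x2e blk=11 s=1: VC-HIT | VC [3, 7, 15]
  [12] addr=0x1e blk=7 s=1: VC-HIT | VC [3, 11, 15]
  [13] addr=0xc blk=3 s=1: VC-HIT | VC [7, 11, 15]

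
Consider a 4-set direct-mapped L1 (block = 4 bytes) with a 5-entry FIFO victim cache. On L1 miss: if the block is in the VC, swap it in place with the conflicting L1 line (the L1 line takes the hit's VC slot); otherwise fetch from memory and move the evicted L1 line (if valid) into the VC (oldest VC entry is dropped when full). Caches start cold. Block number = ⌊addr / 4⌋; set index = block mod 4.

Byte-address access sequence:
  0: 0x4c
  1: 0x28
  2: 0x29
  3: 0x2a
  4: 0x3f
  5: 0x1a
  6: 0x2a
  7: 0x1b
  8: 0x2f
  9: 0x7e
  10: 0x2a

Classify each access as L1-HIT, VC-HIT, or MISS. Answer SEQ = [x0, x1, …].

SEQ = [MISS, MISS, L1-HIT, L1-HIT, MISS, MISS, VC-HIT, VC-HIT, MISS, MISS, VC-HIT]

  [0] addr=0x4c blk=19 s=3: MISS | VC []
  [1] addr=0x28 blk=10 s=2: MISS | VC []
  [2] addr=0x29 blk=10 s=2: L1-HIT | VC []
  [3] addr=0x2a blk=10 s=2: L1-HIT | VC []
  [4] addr=0x3f blk=15 s=3: MISS | VC [19]
  [5] addr=0x1a blk=6 s=2: MISS | VC [19, 10]
  [6] addr=0x2a blk=10 s=2: VC-HIT | VC [19, 6]
  [7] addr=0x1b blk=6 s=2: VC-HIT | VC [19, 10]
  [8] addr=0x2f blk=11 s=3: MISS | VC [19, 10, 15]
  [9] addr=0x7e blk=31 s=3: MISS | VC [19, 10, 15, 11]
  [10] addr=0x2a blk=10 s=2: VC-HIT | VC [19, 6, 15, 11]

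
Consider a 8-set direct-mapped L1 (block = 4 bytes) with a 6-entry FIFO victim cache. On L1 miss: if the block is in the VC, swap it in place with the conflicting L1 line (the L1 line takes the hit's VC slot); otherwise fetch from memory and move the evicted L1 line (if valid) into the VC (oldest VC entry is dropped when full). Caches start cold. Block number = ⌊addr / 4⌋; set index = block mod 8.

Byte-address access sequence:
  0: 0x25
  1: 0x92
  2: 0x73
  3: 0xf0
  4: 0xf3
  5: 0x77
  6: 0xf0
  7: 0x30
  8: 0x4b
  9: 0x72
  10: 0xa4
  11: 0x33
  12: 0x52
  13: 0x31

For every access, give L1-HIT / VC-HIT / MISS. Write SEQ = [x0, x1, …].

SEQ = [MISS, MISS, MISS, MISS, L1-HIT, MISS, L1-HIT, MISS, MISS, VC-HIT, MISS, VC-HIT, MISS, VC-HIT]

  [0] addr=0x25 blk=9 s=1: MISS | VC []
  [1] addr=0x92 blk=36 s=4: MISS | VC []
  [2] addr=0x73 blk=28 s=4: MISS | VC [36]
  [3] addr=0xf0 blk=60 s=4: MISS | VC [36, 28]
  [4] addr=0xf3 blk=60 s=4: L1-HIT | VC [36, 28]
  [5] addr=0x77 blk=29 s=5: MISS | VC [36, 28]
  [6] addr=0xf0 blk=60 s=4: L1-HIT | VC [36, 28]
  [7] addr=0x30 blk=12 s=4: MISS | VC [36, 28, 60]
  [8] addr=0x4b blk=18 s=2: MISS | VC [36, 28, 60]
  [9] addr=0x72 blk=28 s=4: VC-HIT | VC [36, 12, 60]
  [10] addr=0xa4 blk=41 s=1: MISS | VC [36, 12, 60, 9]
  [11] addr=0x33 blk=12 s=4: VC-HIT | VC [36, 28, 60, 9]
  [12] addr=0x52 blk=20 s=4: MISS | VC [36, 28, 60, 9, 12]
  [13] addr=0x31 blk=12 s=4: VC-HIT | VC [36, 28, 60, 9, 20]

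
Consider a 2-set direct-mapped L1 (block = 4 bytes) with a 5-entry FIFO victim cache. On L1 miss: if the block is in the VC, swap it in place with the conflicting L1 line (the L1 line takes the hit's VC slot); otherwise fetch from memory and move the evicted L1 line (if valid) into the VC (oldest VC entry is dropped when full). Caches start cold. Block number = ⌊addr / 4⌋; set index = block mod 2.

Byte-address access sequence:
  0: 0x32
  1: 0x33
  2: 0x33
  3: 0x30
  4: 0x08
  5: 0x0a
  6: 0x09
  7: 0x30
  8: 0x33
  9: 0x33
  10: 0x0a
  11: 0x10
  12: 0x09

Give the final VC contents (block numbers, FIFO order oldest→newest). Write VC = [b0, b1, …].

  [0] addr=0x32 blk=12 s=0: MISS | VC []
  [1] addr=0x33 blk=12 s=0: L1-HIT | VC []
  [2] addr=0x33 blk=12 s=0: L1-HIT | VC []
  [3] addr=0x30 blk=12 s=0: L1-HIT | VC []
  [4] addr=0x8 blk=2 s=0: MISS | VC [12]
  [5] addr=0xa blk=2 s=0: L1-HIT | VC [12]
  [6] addr=0x9 blk=2 s=0: L1-HIT | VC [12]
  [7] addr=0x30 blk=12 s=0: VC-HIT | VC [2]
  [8] addr=0x33 blk=12 s=0: L1-HIT | VC [2]
  [9] addr=0x33 blk=12 s=0: L1-HIT | VC [2]
  [10] addr=0xa blk=2 s=0: VC-HIT | VC [12]
  [11] addr=0x10 blk=4 s=0: MISS | VC [12, 2]
  [12] addr=0x9 blk=2 s=0: VC-HIT | VC [12, 4]

VC = [12, 4]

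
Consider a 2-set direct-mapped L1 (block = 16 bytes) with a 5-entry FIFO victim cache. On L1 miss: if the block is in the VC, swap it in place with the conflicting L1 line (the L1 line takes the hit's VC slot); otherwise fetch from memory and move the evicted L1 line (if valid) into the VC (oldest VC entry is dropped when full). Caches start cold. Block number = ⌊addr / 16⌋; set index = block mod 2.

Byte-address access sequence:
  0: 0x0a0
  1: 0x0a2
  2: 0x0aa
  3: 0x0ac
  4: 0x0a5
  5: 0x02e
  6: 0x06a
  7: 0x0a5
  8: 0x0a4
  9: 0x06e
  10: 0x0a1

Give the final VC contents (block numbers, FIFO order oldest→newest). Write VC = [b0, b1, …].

  [0] addr=0xa0 blk=10 s=0: MISS | VC []
  [1] addr=0xa2 blk=10 s=0: L1-HIT | VC []
  [2] addr=0xaa blk=10 s=0: L1-HIT | VC []
  [3] addr=0xac blk=10 s=0: L1-HIT | VC []
  [4] addr=0xa5 blk=10 s=0: L1-HIT | VC []
  [5] addr=0x2e blk=2 s=0: MISS | VC [10]
  [6] addr=0x6a blk=6 s=0: MISS | VC [10, 2]
  [7] addr=0xa5 blk=10 s=0: VC-HIT | VC [6, 2]
  [8] addr=0xa4 blk=10 s=0: L1-HIT | VC [6, 2]
  [9] addr=0x6e blk=6 s=0: VC-HIT | VC [10, 2]
  [10] addr=0xa1 blk=10 s=0: VC-HIT | VC [6, 2]

VC = [6, 2]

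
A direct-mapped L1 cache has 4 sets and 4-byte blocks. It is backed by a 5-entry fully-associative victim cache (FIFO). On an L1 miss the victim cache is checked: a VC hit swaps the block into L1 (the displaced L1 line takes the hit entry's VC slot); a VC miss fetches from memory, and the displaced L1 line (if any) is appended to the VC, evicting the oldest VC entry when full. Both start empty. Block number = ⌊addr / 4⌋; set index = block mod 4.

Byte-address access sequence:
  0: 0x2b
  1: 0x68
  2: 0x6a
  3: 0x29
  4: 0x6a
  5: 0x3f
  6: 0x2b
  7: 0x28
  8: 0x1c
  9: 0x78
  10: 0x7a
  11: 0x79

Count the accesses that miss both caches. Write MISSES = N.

MISSES = 5

#0 0x2b→b10/s2 MISS; vc=[]
#1 0x68→b26/s2 MISS; vc=[10]
#2 0x6a→b26/s2 L1-HIT; vc=[10]
#3 0x29→b10/s2 VC-HIT; vc=[26]
#4 0x6a→b26/s2 VC-HIT; vc=[10]
#5 0x3f→b15/s3 MISS; vc=[10]
#6 0x2b→b10/s2 VC-HIT; vc=[26]
#7 0x28→b10/s2 L1-HIT; vc=[26]
#8 0x1c→b7/s3 MISS; vc=[26,15]
#9 0x78→b30/s2 MISS; vc=[26,15,10]
#10 0x7a→b30/s2 L1-HIT; vc=[26,15,10]
#11 0x79→b30/s2 L1-HIT; vc=[26,15,10]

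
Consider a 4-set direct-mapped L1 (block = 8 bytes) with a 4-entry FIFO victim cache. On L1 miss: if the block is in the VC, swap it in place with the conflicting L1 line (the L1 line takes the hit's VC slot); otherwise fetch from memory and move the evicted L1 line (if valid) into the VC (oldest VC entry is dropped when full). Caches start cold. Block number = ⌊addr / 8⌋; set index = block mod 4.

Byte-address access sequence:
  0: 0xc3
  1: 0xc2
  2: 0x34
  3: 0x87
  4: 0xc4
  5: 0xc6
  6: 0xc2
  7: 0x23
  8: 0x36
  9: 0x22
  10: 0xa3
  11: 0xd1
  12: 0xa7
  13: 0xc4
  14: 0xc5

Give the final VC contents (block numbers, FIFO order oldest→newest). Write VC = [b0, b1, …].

VC = [16, 20, 4, 6]

0: 0xc3 (blk 24, set 0) → MISS  vc=[]
1: 0xc2 (blk 24, set 0) → L1-HIT  vc=[]
2: 0x34 (blk 6, set 2) → MISS  vc=[]
3: 0x87 (blk 16, set 0) → MISS  vc=[24]
4: 0xc4 (blk 24, set 0) → VC-HIT  vc=[16]
5: 0xc6 (blk 24, set 0) → L1-HIT  vc=[16]
6: 0xc2 (blk 24, set 0) → L1-HIT  vc=[16]
7: 0x23 (blk 4, set 0) → MISS  vc=[16, 24]
8: 0x36 (blk 6, set 2) → L1-HIT  vc=[16, 24]
9: 0x22 (blk 4, set 0) → L1-HIT  vc=[16, 24]
10: 0xa3 (blk 20, set 0) → MISS  vc=[16, 24, 4]
11: 0xd1 (blk 26, set 2) → MISS  vc=[16, 24, 4, 6]
12: 0xa7 (blk 20, set 0) → L1-HIT  vc=[16, 24, 4, 6]
13: 0xc4 (blk 24, set 0) → VC-HIT  vc=[16, 20, 4, 6]
14: 0xc5 (blk 24, set 0) → L1-HIT  vc=[16, 20, 4, 6]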